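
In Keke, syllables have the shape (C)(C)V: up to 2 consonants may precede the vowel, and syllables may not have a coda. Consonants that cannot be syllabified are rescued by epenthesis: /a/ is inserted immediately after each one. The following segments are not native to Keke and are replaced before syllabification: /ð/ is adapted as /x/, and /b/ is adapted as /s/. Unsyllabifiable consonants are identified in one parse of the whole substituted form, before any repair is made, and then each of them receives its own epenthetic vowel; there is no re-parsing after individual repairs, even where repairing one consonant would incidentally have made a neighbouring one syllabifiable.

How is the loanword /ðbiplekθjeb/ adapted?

xsiplekaθjesa

Substitution: /ð/ → /x/, /b/ → /s/, giving /xsiplekθjes/.
Syllabifying with onset maximization leaves /k/, /s/ stranded (no codas are permitted; onsets may contain at most 2 consonants).
Each unlicensed consonant becomes the onset of a new syllable: /k/ → /ka/, /s/ → /sa/.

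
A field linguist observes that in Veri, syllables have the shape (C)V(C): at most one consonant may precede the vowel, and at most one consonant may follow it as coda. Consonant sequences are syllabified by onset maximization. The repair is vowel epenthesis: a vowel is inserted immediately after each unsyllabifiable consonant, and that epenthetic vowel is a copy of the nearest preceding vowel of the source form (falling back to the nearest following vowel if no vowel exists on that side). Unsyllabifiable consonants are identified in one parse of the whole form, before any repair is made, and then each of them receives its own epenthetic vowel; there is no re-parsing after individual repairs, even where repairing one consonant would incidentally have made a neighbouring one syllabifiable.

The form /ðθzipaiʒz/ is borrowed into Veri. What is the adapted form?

ðiθizipaiʒzi

Syllabifying with onset maximization leaves /ð/, /θ/, /z/ stranded (at most one coda consonant is licensed; onsets are limited to one consonant).
Epenthesis after each stranded consonant: /ð/ → /ði/, /θ/ → /θi/, /z/ → /zi/.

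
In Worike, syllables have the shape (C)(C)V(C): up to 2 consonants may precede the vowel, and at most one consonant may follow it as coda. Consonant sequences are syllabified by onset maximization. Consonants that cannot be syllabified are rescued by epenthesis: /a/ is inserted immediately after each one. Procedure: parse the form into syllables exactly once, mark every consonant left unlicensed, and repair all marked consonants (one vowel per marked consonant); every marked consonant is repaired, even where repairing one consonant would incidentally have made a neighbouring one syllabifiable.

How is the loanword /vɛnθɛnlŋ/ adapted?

Syllabifying with onset maximization leaves /l/, /ŋ/ stranded (at most one coda consonant is licensed; onsets may contain at most 2 consonants).
Inserting the epenthetic vowel yields /l/ → /la/, /ŋ/ → /ŋa/.

vɛnθɛnlaŋa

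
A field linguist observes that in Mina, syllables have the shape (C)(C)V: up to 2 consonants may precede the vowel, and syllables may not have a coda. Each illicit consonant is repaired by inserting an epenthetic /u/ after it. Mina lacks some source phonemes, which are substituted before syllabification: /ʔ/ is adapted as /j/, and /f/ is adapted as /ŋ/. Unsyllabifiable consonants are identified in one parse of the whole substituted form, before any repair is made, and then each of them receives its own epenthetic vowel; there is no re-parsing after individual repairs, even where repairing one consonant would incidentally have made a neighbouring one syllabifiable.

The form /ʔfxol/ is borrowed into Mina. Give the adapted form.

Substitution: /ʔ/ → /j/, /f/ → /ŋ/, giving /jŋxol/.
The consonants /j/, /l/ cannot be parsed into a legal (C)(C)V syllable (no codas are permitted; onsets may contain at most 2 consonants).
Epenthesis after each stranded consonant: /j/ → /ju/, /l/ → /lu/.

juŋxolu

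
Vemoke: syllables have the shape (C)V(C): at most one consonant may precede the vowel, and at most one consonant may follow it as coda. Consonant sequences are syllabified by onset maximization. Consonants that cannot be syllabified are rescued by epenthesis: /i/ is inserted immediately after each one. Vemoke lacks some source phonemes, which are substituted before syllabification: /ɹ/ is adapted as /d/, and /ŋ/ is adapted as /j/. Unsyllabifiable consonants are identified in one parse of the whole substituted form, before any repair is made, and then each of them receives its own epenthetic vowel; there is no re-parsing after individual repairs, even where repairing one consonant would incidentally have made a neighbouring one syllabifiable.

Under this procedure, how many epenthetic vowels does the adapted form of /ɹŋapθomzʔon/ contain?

2

After substitution the input is /djapθomzʔon/.
The unsyllabifiable consonants are /d/, /z/; each receives one epenthetic vowel.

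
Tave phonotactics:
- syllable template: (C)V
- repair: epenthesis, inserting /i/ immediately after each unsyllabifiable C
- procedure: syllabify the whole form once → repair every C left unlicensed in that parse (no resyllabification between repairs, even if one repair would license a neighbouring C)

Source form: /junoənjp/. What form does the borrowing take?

The consonants /n/, /j/, /p/ cannot be parsed into a legal (C)V syllable (no codas are permitted; onsets are limited to one consonant).
Inserting the epenthetic vowel yields /n/ → /ni/, /j/ → /ji/, /p/ → /pi/.

junoənijipi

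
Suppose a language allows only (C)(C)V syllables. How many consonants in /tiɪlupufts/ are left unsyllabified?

The consonants /f/, /t/, /s/ cannot be parsed into a legal (C)(C)V syllable (no codas are permitted; onsets may contain at most 2 consonants).

3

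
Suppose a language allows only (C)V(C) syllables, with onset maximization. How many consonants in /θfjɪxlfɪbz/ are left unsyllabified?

Under (C)V(C), the unsyllabifiable consonants are /θ/, /f/, /l/, /z/ (at most one coda consonant is licensed; onsets are limited to one consonant).

4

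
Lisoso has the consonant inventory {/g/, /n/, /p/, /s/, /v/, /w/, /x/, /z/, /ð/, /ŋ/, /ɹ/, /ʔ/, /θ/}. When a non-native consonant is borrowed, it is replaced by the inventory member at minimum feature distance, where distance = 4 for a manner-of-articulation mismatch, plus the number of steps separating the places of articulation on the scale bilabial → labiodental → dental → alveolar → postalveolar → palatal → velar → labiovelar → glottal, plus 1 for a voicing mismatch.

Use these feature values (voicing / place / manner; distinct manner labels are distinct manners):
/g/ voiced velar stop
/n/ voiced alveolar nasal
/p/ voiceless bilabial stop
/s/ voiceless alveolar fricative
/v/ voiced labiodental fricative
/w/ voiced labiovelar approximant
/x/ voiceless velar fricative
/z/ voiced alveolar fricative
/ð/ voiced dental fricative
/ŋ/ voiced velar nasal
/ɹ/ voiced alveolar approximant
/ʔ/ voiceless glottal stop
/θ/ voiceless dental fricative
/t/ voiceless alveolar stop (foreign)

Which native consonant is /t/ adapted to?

p

/p/ is closest: same manner (stop), place distance 3 (alveolar→bilabial), same voicing; total 3. Next closest is /g/ at distance 4.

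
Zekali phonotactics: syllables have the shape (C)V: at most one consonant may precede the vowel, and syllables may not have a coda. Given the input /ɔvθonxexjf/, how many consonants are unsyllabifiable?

The consonants /v/, /n/, /x/, /j/, /f/ cannot be parsed into a legal (C)V syllable (no codas are permitted; onsets are limited to one consonant).

5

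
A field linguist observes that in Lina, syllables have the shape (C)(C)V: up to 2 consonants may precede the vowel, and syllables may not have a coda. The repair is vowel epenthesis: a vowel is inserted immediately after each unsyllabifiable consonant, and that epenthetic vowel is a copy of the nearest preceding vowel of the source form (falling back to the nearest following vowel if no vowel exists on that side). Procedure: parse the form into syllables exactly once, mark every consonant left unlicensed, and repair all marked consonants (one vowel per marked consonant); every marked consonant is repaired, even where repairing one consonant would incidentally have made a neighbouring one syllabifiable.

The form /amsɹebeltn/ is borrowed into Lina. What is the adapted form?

Under (C)(C)V, the unsyllabifiable consonants are /m/, /l/, /t/, /n/ (no codas are permitted; onsets may contain at most 2 consonants).
Epenthesis after each stranded consonant: /m/ → /ma/, /l/ → /le/, /t/ → /te/, /n/ → /ne/.

amasɹebeletene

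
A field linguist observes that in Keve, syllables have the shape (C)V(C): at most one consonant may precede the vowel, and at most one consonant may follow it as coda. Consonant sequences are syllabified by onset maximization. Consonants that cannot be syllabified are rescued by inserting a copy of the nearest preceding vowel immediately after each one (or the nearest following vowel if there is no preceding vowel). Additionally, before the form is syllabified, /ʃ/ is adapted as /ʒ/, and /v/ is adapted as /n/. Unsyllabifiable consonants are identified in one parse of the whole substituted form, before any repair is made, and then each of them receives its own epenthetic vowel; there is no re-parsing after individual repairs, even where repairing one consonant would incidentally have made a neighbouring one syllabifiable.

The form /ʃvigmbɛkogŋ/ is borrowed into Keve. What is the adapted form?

ʒinigmibɛkogŋo

Substitution: /ʃ/ → /ʒ/, /v/ → /n/, giving /ʒnigmbɛkogŋ/.
Syllabifying with onset maximization leaves /ʒ/, /m/, /ŋ/ stranded (at most one coda consonant is licensed; onsets are limited to one consonant).
Epenthesis after each stranded consonant: /ʒ/ → /ʒi/, /m/ → /mi/, /ŋ/ → /ŋo/.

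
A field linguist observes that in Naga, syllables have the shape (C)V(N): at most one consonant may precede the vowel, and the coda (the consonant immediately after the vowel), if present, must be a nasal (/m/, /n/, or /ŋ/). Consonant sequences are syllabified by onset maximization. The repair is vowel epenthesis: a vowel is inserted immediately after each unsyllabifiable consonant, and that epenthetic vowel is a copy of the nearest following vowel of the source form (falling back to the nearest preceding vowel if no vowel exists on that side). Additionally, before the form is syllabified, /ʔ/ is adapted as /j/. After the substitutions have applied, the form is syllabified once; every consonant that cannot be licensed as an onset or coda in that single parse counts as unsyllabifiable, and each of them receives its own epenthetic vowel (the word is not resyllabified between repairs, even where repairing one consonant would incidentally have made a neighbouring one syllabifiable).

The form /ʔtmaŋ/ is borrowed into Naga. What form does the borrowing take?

jatamaŋ

Substitution: /ʔ/ → /j/, giving /jtmaŋ/.
Syllabifying with onset maximization leaves /j/, /t/ stranded (only a nasal (/m/, /n/, or /ŋ/) is licensed in coda position; onsets are limited to one consonant).
Epenthesis after each stranded consonant: /j/ → /ja/, /t/ → /ta/.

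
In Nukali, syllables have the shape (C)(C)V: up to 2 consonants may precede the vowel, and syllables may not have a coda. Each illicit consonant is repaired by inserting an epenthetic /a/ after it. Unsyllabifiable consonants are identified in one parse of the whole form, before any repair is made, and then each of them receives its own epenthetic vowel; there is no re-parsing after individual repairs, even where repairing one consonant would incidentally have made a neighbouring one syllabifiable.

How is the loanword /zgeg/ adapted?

zgega

Under (C)(C)V, the unsyllabifiable consonants are /g/ (no codas are permitted; onsets may contain at most 2 consonants).
Epenthesis after each stranded consonant: /g/ → /ga/.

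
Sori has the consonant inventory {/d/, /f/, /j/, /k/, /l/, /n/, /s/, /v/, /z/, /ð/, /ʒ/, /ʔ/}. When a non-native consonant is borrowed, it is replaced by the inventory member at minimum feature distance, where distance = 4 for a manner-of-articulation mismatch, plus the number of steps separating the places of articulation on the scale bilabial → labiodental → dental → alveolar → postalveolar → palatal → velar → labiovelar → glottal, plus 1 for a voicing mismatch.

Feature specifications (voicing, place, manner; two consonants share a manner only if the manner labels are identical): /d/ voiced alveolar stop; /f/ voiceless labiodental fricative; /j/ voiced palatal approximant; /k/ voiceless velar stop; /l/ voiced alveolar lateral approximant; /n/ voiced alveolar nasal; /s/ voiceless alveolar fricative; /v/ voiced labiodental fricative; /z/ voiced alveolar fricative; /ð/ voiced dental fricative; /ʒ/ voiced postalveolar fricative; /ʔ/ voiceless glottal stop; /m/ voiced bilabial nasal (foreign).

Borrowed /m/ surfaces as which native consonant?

/n/ is closest: same manner (nasal), place distance 3 (bilabial→alveolar), same voicing; total 3. Next closest is /v/ at distance 5.

n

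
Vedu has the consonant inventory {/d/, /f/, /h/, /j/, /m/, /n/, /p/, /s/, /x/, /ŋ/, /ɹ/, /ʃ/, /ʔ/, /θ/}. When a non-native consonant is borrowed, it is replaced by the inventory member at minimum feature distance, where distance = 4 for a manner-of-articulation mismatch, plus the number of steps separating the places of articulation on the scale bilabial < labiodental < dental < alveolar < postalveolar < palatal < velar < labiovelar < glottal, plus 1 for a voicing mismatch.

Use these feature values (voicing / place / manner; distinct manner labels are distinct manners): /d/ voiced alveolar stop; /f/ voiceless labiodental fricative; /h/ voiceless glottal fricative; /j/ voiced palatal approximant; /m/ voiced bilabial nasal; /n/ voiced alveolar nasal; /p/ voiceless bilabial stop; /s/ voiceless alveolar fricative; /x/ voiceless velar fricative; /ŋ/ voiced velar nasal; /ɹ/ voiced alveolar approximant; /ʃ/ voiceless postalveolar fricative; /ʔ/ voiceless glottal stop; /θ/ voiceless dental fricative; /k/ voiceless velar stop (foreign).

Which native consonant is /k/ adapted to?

/ʔ/ is closest: same manner (stop), place distance 2 (velar→glottal), same voicing; total 2. Next closest is /d/ at distance 4.

ʔ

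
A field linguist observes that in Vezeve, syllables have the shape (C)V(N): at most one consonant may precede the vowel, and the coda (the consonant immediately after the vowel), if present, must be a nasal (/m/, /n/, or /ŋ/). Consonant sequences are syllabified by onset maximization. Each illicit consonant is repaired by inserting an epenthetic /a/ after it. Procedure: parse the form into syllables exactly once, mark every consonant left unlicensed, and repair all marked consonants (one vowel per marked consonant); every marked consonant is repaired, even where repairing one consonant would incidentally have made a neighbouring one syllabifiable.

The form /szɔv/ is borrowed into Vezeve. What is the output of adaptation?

sazɔva

The consonants /s/, /v/ cannot be parsed into a legal (C)V(N) syllable (only a nasal (/m/, /n/, or /ŋ/) is licensed in coda position; onsets are limited to one consonant).
Inserting the epenthetic vowel yields /s/ → /sa/, /v/ → /va/.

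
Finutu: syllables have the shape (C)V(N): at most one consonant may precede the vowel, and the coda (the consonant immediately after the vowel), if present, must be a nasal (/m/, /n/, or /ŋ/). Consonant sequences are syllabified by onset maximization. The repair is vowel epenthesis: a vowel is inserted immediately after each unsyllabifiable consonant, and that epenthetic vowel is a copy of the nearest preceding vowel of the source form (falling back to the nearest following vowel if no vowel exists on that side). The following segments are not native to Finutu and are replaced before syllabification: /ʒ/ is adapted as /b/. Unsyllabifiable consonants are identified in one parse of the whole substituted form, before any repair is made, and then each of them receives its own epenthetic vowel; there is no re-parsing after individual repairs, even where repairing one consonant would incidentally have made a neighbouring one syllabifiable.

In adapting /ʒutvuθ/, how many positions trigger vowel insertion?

2

After substitution the input is /butvuθ/.
The unsyllabifiable consonants are /t/, /θ/; each receives one epenthetic vowel.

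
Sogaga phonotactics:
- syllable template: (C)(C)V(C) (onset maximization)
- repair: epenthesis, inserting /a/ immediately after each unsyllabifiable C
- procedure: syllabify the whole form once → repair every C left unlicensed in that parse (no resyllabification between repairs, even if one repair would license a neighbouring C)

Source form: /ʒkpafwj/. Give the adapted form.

ʒakpafwaja

Syllabifying with onset maximization leaves /ʒ/, /w/, /j/ stranded (at most one coda consonant is licensed; onsets may contain at most 2 consonants).
Epenthesis after each stranded consonant: /ʒ/ → /ʒa/, /w/ → /wa/, /j/ → /ja/.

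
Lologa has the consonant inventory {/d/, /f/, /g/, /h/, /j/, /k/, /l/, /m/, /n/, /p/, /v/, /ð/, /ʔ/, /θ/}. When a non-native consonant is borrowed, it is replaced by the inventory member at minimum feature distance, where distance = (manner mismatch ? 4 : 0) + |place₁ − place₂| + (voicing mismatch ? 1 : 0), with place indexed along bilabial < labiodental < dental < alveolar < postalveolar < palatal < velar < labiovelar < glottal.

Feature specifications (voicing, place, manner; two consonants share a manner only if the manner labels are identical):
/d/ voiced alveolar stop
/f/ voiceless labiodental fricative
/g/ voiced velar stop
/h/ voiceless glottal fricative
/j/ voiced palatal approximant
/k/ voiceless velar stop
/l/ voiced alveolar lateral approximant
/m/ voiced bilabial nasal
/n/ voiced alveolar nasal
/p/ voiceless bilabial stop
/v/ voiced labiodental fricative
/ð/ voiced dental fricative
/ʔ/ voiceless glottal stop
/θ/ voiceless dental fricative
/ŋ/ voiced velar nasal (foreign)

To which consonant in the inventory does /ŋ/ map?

n

/n/ is closest: same manner (nasal), place distance 3 (velar→alveolar), same voicing; total 3. Next closest is /g/ at distance 4.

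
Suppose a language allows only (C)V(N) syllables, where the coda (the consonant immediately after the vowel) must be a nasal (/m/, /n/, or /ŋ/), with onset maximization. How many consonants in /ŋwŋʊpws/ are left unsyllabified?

5

Syllabifying with onset maximization leaves /ŋ/, /w/, /p/, /w/, /s/ stranded (only a nasal (/m/, /n/, or /ŋ/) is licensed in coda position; onsets are limited to one consonant).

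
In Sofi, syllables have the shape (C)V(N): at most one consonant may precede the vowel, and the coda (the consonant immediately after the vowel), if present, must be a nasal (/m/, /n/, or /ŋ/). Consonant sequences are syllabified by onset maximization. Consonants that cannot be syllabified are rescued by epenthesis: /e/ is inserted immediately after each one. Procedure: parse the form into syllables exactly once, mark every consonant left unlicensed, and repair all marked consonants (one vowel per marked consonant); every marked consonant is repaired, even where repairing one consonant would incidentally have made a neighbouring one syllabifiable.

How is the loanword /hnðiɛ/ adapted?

The consonants /h/, /n/ cannot be parsed into a legal (C)V(N) syllable (only a nasal (/m/, /n/, or /ŋ/) is licensed in coda position; onsets are limited to one consonant).
Epenthesis after each stranded consonant: /h/ → /he/, /n/ → /ne/.

heneðiɛ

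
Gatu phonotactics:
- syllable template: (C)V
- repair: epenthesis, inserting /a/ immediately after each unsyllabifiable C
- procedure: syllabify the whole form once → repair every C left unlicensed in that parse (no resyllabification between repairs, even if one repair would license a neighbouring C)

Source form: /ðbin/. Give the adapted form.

ðabina

The consonants /ð/, /n/ cannot be parsed into a legal (C)V syllable (no codas are permitted; onsets are limited to one consonant).
Inserting the epenthetic vowel yields /ð/ → /ða/, /n/ → /na/.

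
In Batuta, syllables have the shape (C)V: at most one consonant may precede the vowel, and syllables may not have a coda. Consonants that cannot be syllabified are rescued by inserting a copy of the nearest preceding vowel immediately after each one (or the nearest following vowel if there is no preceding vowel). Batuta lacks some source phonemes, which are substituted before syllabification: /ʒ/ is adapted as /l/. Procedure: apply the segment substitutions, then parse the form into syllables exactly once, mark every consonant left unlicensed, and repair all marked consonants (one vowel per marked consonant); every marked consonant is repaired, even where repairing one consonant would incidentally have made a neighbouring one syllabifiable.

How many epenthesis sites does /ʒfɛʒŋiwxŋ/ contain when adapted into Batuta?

5

After substitution the input is /lfɛlŋiwxŋ/.
The unsyllabifiable consonants are /l/, /l/, /w/, /x/, /ŋ/; each receives one epenthetic vowel.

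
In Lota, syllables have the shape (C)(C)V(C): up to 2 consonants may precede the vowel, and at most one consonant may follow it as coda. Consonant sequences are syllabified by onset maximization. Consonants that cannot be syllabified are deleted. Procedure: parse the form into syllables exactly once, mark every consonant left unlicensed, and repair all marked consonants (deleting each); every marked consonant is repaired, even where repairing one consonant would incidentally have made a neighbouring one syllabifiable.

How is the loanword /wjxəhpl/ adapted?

jxəh

Syllabifying with onset maximization leaves /w/, /p/, /l/ stranded (at most one coda consonant is licensed; onsets may contain at most 2 consonants).
Each unlicensed consonant is deleted: /w/, /p/, /l/.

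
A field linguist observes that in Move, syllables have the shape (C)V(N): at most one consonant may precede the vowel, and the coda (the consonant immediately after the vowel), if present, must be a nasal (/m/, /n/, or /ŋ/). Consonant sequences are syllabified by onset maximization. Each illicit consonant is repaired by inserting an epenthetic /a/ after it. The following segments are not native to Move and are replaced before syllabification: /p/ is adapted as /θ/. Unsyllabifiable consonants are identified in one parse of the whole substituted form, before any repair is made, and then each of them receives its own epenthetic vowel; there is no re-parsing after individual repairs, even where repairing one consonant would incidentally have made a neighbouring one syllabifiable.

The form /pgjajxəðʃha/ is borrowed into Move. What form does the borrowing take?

Substitution: /p/ → /θ/, giving /θgjajxəðʃha/.
Under (C)V(N), the unsyllabifiable consonants are /θ/, /g/, /j/, /ð/, /ʃ/ (only a nasal (/m/, /n/, or /ŋ/) is licensed in coda position; onsets are limited to one consonant).
Each unlicensed consonant becomes the onset of a new syllable: /θ/ → /θa/, /g/ → /ga/, /j/ → /ja/, /ð/ → /ða/, /ʃ/ → /ʃa/.

θagajajaxəðaʃaha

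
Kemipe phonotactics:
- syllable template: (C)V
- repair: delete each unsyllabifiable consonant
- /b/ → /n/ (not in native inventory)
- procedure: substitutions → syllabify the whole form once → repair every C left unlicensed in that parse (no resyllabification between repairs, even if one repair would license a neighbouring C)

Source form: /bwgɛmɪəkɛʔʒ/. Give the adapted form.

gɛmɪəkɛ

Substitution: /b/ → /n/, giving /nwgɛmɪəkɛʔʒ/.
Under (C)V, the unsyllabifiable consonants are /n/, /w/, /ʔ/, /ʒ/ (no codas are permitted; onsets are limited to one consonant).
Deletion applies to /n/, /w/, /ʔ/, /ʒ/.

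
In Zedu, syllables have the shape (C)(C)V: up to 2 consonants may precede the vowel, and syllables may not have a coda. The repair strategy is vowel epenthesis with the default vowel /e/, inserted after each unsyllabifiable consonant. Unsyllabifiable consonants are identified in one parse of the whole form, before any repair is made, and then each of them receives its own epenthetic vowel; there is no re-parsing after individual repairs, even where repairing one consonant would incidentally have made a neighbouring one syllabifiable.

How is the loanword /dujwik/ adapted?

Under (C)(C)V, the unsyllabifiable consonants are /k/ (no codas are permitted; onsets may contain at most 2 consonants).
Each unlicensed consonant becomes the onset of a new syllable: /k/ → /ke/.

dujwike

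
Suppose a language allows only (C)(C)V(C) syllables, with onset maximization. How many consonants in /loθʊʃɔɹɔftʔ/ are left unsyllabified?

2

The consonants /t/, /ʔ/ cannot be parsed into a legal (C)(C)V(C) syllable (at most one coda consonant is licensed; onsets may contain at most 2 consonants).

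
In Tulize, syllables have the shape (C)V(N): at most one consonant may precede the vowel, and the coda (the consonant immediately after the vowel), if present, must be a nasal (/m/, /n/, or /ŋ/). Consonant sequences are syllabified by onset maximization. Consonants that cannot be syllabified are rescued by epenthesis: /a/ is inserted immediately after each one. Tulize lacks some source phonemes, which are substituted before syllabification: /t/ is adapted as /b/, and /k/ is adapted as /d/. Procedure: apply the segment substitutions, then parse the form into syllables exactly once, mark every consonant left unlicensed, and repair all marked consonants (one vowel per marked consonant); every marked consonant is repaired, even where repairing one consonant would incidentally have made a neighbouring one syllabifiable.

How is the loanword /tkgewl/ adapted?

Substitution: /t/ → /b/, /k/ → /d/, giving /bdgewl/.
The consonants /b/, /d/, /w/, /l/ cannot be parsed into a legal (C)V(N) syllable (only a nasal (/m/, /n/, or /ŋ/) is licensed in coda position; onsets are limited to one consonant).
Each unlicensed consonant becomes the onset of a new syllable: /b/ → /ba/, /d/ → /da/, /w/ → /wa/, /l/ → /la/.

badagewala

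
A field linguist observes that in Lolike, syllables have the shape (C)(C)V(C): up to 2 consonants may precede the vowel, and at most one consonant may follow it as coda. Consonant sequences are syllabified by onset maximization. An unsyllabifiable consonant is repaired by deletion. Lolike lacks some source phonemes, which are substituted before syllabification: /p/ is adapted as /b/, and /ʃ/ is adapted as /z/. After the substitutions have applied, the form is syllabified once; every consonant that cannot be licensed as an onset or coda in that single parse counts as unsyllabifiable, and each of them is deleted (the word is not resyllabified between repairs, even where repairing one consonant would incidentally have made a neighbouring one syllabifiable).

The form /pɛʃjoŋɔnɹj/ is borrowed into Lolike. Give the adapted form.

Substitution: /p/ → /b/, /ʃ/ → /z/, giving /bɛzjoŋɔnɹj/.
Syllabifying with onset maximization leaves /ɹ/, /j/ stranded (at most one coda consonant is licensed; onsets may contain at most 2 consonants).
Deletion applies to /ɹ/, /j/.

bɛzjoŋɔn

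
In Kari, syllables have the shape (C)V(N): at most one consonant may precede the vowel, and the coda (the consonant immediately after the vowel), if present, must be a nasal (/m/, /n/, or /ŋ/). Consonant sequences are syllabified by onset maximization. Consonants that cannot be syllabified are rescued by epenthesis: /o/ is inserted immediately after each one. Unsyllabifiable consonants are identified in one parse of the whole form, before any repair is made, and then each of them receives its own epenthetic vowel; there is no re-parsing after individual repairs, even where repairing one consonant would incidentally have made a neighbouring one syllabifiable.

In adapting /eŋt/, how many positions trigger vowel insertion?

The unsyllabifiable consonants are /t/; each receives one epenthetic vowel.

1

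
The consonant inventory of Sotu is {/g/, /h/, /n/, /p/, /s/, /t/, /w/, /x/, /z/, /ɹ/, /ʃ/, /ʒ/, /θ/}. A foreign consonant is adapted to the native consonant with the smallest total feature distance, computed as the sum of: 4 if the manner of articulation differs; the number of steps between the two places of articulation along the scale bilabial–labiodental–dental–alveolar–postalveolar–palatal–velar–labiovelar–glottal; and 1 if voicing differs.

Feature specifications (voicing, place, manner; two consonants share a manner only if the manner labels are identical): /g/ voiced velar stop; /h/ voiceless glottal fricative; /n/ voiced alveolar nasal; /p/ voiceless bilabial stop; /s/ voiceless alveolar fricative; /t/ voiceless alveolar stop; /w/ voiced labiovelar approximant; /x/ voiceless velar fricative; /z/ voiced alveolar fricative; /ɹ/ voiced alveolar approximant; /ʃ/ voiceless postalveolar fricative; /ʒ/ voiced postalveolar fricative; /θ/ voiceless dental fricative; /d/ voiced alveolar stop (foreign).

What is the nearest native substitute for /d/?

t

/t/ is closest: same manner (stop), place distance 0 (alveolar→alveolar), voicing differs (+1); total 1. Next closest is /g/ at distance 3.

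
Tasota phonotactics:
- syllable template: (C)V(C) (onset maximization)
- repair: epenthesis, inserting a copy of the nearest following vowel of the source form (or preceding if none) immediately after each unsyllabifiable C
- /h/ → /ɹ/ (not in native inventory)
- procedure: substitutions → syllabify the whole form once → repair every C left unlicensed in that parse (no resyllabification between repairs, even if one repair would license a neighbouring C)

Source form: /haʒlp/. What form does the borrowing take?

Substitution: /h/ → /ɹ/, giving /ɹaʒlp/.
Under (C)V(C), the unsyllabifiable consonants are /l/, /p/ (at most one coda consonant is licensed; onsets are limited to one consonant).
Each unlicensed consonant becomes the onset of a new syllable: /l/ → /la/, /p/ → /pa/.

ɹaʒlapa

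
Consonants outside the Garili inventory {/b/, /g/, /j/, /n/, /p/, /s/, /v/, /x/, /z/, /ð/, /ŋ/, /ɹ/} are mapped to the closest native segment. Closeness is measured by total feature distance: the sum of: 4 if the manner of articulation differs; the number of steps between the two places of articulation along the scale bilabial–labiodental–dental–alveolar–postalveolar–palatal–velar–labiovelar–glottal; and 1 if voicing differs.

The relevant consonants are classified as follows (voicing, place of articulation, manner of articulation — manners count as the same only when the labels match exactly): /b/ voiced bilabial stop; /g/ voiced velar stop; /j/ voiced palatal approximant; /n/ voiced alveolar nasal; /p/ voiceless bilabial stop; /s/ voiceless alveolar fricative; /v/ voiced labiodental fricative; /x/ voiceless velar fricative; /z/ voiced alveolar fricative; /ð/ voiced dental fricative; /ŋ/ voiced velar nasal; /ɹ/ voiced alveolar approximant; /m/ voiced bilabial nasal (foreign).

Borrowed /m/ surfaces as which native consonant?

n

/n/ is closest: same manner (nasal), place distance 3 (bilabial→alveolar), same voicing; total 3. Next closest is /b/ at distance 4.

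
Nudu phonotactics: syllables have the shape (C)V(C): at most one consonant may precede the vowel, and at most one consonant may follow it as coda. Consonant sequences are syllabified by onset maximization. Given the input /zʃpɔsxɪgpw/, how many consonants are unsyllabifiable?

4

The consonants /z/, /ʃ/, /p/, /w/ cannot be parsed into a legal (C)V(C) syllable (at most one coda consonant is licensed; onsets are limited to one consonant).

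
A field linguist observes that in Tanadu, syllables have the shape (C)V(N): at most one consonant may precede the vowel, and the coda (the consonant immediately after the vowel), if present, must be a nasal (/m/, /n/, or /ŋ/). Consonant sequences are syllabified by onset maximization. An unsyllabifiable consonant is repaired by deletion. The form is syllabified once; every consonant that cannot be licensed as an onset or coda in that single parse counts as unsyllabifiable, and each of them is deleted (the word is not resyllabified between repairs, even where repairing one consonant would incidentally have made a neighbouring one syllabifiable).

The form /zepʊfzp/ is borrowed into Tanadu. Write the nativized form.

zepʊ

The consonants /f/, /z/, /p/ cannot be parsed into a legal (C)V(N) syllable (only a nasal (/m/, /n/, or /ŋ/) is licensed in coda position; onsets are limited to one consonant).
Deleting the stranded consonants removes /f/, /z/, /p/.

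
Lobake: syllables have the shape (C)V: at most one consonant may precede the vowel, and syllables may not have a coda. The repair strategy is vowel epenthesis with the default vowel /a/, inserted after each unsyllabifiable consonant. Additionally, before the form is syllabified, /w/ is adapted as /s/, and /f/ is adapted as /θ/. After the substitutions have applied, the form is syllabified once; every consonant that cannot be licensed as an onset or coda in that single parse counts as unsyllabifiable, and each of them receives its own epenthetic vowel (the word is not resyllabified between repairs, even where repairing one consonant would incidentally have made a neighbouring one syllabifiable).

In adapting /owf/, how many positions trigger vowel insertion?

After substitution the input is /osθ/.
The unsyllabifiable consonants are /s/, /θ/; each receives one epenthetic vowel.

2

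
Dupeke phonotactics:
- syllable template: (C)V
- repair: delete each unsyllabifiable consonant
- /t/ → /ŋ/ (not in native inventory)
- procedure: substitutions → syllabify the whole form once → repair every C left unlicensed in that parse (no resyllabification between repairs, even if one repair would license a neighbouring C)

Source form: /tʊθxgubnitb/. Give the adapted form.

Substitution: /t/ → /ŋ/, giving /ŋʊθxgubniŋb/.
Under (C)V, the unsyllabifiable consonants are /θ/, /x/, /b/, /ŋ/, /b/ (no codas are permitted; onsets are limited to one consonant).
Each unlicensed consonant is deleted: /θ/, /x/, /b/, /ŋ/, /b/.

ŋʊguni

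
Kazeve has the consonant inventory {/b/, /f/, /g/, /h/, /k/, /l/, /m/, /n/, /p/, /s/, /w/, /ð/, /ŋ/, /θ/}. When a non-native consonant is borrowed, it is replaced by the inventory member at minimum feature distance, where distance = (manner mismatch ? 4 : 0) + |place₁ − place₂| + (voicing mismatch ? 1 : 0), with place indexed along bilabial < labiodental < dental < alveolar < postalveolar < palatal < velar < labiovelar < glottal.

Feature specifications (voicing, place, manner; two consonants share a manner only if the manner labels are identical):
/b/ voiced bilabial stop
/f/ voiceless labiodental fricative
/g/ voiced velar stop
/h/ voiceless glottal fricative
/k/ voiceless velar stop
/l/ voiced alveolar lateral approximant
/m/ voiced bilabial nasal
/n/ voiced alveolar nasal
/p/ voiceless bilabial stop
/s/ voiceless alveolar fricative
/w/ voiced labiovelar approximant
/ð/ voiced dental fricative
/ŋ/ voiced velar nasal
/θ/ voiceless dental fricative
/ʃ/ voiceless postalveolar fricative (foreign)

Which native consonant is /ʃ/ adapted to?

/s/ is closest: same manner (fricative), place distance 1 (postalveolar→alveolar), same voicing; total 1. Next closest is /θ/ at distance 2.

s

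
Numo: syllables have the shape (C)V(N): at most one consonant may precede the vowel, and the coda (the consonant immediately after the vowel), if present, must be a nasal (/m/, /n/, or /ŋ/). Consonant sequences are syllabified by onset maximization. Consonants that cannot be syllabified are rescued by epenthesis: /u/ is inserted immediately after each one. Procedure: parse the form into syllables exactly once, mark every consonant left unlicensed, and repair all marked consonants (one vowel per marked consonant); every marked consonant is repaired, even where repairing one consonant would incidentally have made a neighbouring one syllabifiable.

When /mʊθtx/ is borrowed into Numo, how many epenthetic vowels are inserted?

The unsyllabifiable consonants are /θ/, /t/, /x/; each receives one epenthetic vowel.

3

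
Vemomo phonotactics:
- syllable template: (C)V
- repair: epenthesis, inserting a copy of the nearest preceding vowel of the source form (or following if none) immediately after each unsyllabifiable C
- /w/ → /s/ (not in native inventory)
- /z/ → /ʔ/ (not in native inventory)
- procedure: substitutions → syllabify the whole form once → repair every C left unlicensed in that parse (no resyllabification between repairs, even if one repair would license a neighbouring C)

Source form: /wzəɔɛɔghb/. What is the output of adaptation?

Substitution: /w/ → /s/, /z/ → /ʔ/, giving /sʔəɔɛɔghb/.
The consonants /s/, /g/, /h/, /b/ cannot be parsed into a legal (C)V syllable (no codas are permitted; onsets are limited to one consonant).
Each unlicensed consonant becomes the onset of a new syllable: /s/ → /sə/, /g/ → /gɔ/, /h/ → /hɔ/, /b/ → /bɔ/.

səʔəɔɛɔgɔhɔbɔ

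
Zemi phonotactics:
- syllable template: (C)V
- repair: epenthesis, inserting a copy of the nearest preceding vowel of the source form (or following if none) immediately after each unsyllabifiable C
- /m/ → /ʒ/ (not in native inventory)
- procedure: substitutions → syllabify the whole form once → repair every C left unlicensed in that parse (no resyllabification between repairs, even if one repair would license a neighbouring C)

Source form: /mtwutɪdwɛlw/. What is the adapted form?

ʒutuwutɪdɪwɛlɛwɛ

Substitution: /m/ → /ʒ/, giving /ʒtwutɪdwɛlw/.
The consonants /ʒ/, /t/, /d/, /l/, /w/ cannot be parsed into a legal (C)V syllable (no codas are permitted; onsets are limited to one consonant).
Each unlicensed consonant becomes the onset of a new syllable: /ʒ/ → /ʒu/, /t/ → /tu/, /d/ → /dɪ/, /l/ → /lɛ/, /w/ → /wɛ/.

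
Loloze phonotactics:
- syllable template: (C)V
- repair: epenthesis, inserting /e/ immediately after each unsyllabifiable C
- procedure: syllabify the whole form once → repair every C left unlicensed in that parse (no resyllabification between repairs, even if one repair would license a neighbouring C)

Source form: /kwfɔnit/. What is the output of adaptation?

kewefɔnite

Syllabifying with onset maximization leaves /k/, /w/, /t/ stranded (no codas are permitted; onsets are limited to one consonant).
Epenthesis after each stranded consonant: /k/ → /ke/, /w/ → /we/, /t/ → /te/.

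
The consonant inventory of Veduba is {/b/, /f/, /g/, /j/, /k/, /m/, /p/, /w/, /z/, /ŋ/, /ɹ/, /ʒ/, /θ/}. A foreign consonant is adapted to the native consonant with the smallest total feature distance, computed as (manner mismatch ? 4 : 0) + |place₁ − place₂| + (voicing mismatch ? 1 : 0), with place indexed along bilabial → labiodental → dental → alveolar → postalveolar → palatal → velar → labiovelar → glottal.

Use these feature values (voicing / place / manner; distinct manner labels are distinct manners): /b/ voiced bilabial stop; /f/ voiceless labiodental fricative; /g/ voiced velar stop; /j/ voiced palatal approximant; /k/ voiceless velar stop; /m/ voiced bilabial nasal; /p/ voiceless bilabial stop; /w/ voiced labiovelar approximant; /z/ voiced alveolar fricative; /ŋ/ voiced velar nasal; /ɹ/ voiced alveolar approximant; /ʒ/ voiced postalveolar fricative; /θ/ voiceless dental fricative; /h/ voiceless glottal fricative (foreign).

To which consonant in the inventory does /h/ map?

ʒ

/ʒ/ is closest: same manner (fricative), place distance 4 (glottal→postalveolar), voicing differs (+1); total 5. Next closest is /k/ at distance 6.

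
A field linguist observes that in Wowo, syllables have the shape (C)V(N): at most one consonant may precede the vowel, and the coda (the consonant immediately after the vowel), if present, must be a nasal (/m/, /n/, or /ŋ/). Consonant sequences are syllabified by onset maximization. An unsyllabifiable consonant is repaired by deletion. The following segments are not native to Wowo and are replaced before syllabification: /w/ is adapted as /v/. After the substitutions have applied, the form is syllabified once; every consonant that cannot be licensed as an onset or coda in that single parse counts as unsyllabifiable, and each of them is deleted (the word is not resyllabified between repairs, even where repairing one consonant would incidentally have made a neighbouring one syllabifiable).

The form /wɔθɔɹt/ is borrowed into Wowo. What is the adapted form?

vɔθɔ

Substitution: /w/ → /v/, giving /vɔθɔɹt/.
The consonants /ɹ/, /t/ cannot be parsed into a legal (C)V(N) syllable (only a nasal (/m/, /n/, or /ŋ/) is licensed in coda position; onsets are limited to one consonant).
Deleting the stranded consonants removes /ɹ/, /t/.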